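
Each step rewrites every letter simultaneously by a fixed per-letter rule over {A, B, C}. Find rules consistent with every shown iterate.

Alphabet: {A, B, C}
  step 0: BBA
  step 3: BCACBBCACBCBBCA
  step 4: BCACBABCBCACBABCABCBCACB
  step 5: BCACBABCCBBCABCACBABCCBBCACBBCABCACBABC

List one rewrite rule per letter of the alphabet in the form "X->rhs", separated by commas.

A->CB, B->BC, C->A

  step 4 ⇒ step 5: BCACBABCBCACBABCABCBCACB ⇒ BC·A·CB·A·BC·CB·BC·A·BC·A·CB·A·BC·CB·BC·A·CB·BC·A·BC·A·CB·A·BC
    A ↦ CB
    B ↦ BC
    C ↦ A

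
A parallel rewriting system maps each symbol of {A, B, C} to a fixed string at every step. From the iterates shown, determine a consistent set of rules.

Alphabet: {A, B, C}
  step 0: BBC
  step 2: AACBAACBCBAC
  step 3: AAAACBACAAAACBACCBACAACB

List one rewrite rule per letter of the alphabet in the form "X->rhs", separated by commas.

  step 2 ⇒ step 3: AACBAACBCBAC ⇒ AA·AA·CB·AC·AA·AA·CB·AC·CB·AC·AA·CB
    A ↦ AA
    B ↦ AC
    C ↦ CB

A->AA, B->AC, C->CB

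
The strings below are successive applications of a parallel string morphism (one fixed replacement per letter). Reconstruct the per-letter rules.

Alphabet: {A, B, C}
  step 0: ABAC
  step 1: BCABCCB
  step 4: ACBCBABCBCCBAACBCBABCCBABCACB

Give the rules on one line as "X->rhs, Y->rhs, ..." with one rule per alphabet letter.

A->BC, B->A, C->CB

  step 0 ⇒ step 1: ABAC ⇒ BC·A·BC·CB
    A ↦ BC
    B ↦ A
    C ↦ CB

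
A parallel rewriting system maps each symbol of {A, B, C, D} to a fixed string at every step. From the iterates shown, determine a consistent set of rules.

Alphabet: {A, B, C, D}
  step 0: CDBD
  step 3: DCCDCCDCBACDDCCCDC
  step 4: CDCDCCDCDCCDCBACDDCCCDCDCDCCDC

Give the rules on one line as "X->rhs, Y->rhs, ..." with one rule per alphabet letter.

A->CD, B->BA, C->DC, D->C

  step 3 ⇒ step 4: DCCDCCDCBACDDCCCDC ⇒ C·DC·DC·C·DC·DC·C·DC·BA·CD·DC·C·C·DC·DC·DC·C·DC
    A ↦ CD
    B ↦ BA
    C ↦ DC
    D ↦ C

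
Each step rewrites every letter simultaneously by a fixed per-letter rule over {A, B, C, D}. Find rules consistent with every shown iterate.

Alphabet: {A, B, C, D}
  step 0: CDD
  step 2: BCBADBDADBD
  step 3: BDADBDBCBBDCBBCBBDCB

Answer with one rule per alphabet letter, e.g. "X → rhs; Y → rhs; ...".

  step 2 ⇒ step 3: BCBADBDADBD ⇒ BD·AD·BD·B·CB·BD·CB·B·CB·BD·CB
    A ↦ B
    B ↦ BD
    C ↦ AD
    D ↦ CB

A->B, B->BD, C->AD, D->CB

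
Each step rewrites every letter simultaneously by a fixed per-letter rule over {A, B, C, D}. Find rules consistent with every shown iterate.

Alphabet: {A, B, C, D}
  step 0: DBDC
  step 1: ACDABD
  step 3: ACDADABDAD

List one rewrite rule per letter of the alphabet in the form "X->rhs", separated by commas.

  step 0 ⇒ step 1: DBDC ⇒ A·CD·A·BD
    B ↦ CD
    C ↦ BD
    D ↦ A
    A ↦ D  (constrained at step 1)

A->D, B->CD, C->BD, D->A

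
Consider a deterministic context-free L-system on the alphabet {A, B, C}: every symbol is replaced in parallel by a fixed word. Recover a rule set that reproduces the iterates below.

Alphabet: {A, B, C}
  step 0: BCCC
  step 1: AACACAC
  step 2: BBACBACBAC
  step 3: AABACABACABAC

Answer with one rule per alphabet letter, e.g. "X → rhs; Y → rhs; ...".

  step 2 ⇒ step 3: BBACBACBAC ⇒ A·A·B·AC·A·B·AC·A·B·AC
    A ↦ B
    B ↦ A
    C ↦ AC

A->B, B->A, C->AC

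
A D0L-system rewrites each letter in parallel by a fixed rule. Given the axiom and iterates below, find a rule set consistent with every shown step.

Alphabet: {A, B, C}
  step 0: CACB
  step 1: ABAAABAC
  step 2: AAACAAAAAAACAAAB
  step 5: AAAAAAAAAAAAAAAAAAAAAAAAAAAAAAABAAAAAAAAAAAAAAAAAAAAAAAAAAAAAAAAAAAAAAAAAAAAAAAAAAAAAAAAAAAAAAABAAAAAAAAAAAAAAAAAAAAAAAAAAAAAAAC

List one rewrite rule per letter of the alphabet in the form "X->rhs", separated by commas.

  step 1 ⇒ step 2: ABAAABAC ⇒ AA·AC·AA·AA·AA·AC·AA·AB
    A ↦ AA
    B ↦ AC
    C ↦ AB

A->AA, B->AC, C->AB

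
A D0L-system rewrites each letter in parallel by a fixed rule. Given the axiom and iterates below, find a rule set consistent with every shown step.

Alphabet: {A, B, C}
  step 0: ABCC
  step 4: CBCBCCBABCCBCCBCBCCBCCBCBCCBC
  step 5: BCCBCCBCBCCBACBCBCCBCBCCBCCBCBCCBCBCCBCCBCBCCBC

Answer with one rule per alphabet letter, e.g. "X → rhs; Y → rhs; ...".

  step 4 ⇒ step 5: CBCBCCBABCCBCCBCBCCBCCBCBCCBC ⇒ BC·C·BC·C·BC·BC·C·BA·C·BC·BC·C·BC·BC·C·BC·C·BC·BC·C·BC·BC·C·BC·C·BC·BC·C·BC
    A ↦ BA
    B ↦ C
    C ↦ BC

A->BA, B->C, C->BC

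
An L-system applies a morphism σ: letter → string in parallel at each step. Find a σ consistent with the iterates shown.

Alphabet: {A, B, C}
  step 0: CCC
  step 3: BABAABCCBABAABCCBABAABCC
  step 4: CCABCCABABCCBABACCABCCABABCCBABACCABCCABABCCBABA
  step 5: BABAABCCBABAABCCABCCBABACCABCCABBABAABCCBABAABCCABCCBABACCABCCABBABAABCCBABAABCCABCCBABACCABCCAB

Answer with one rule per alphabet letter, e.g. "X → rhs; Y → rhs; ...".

A->AB, B->CC, C->BA

  step 4 ⇒ step 5: CCABCCABABCCBABACCABCCABABCCBABACCABCCABABCCBABA ⇒ BA·BA·AB·CC·BA·BA·AB·CC·AB·CC·BA·BA·CC·AB·CC·AB·BA·BA·AB·CC·BA·BA·AB·CC·AB·CC·BA·BA·CC·AB·CC·AB·BA·BA·AB·CC·BA·BA·AB·CC·AB·CC·BA·BA·CC·AB·CC·AB
    A ↦ AB
    B ↦ CC
    C ↦ BA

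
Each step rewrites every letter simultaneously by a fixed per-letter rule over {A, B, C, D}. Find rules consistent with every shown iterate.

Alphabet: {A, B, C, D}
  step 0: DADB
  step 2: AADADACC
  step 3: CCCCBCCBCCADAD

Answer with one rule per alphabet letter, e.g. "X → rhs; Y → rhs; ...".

A->CC, B->A, C->AD, D->B

  step 2 ⇒ step 3: AADADACC ⇒ CC·CC·B·CC·B·CC·AD·AD
    A ↦ CC
    C ↦ AD
    D ↦ B
    B ↦ A  (constrained at step 0)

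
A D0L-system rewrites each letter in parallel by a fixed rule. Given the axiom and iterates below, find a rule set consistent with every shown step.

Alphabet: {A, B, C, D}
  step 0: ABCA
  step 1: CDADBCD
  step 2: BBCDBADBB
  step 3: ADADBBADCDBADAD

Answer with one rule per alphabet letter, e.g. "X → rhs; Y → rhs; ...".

A->CD, B->AD, C->B, D->B

  step 2 ⇒ step 3: BBCDBADBB ⇒ AD·AD·B·B·AD·CD·B·AD·AD
    A ↦ CD
    B ↦ AD
    C ↦ B
    D ↦ B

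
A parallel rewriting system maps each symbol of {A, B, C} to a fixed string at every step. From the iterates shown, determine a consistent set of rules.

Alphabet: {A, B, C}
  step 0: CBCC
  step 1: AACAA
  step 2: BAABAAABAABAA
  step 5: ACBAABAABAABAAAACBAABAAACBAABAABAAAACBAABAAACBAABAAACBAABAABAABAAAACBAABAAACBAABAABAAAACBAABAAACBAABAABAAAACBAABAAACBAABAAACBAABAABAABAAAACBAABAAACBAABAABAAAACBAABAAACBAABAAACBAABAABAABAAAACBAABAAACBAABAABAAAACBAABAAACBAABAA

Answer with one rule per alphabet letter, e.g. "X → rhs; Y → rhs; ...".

  step 1 ⇒ step 2: AACAA ⇒ BAA·BAA·A·BAA·BAA
    A ↦ BAA
    C ↦ A
  step 0 ⇒ step 1: CBCC ⇒ A·AC·A·A
    B ↦ AC

A->BAA, B->AC, C->A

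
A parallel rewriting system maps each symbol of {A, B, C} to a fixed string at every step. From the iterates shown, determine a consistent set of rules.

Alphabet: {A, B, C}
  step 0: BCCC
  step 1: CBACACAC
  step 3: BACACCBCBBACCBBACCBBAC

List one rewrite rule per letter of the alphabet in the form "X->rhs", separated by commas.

A->B, B->CB, C->AC

  step 0 ⇒ step 1: BCCC ⇒ CB·AC·AC·AC
    B ↦ CB
    C ↦ AC
    A ↦ B  (constrained at step 1)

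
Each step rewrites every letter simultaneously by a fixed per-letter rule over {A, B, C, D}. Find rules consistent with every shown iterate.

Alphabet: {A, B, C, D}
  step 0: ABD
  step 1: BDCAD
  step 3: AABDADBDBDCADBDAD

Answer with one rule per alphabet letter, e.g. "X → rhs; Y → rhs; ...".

  step 0 ⇒ step 1: ABD ⇒ BD·C·AD
    A ↦ BD
    B ↦ C
    D ↦ AD
    C ↦ AA  (constrained at step 1)

A->BD, B->C, C->AA, D->AD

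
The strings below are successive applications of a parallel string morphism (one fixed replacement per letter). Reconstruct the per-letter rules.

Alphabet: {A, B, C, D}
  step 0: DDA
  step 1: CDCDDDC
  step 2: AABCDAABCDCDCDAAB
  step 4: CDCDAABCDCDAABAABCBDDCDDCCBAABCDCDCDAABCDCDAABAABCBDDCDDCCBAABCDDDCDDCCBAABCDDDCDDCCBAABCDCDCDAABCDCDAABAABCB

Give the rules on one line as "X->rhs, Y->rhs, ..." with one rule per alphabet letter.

A->DDC, B->CB, C->AAB, D->CD

  step 1 ⇒ step 2: CDCDDDC ⇒ AAB·CD·AAB·CD·CD·CD·AAB
    C ↦ AAB
    D ↦ CD
  step 0 ⇒ step 1: DDA ⇒ CD·CD·DDC
    A ↦ DDC
    B ↦ CB  (constrained at step 2)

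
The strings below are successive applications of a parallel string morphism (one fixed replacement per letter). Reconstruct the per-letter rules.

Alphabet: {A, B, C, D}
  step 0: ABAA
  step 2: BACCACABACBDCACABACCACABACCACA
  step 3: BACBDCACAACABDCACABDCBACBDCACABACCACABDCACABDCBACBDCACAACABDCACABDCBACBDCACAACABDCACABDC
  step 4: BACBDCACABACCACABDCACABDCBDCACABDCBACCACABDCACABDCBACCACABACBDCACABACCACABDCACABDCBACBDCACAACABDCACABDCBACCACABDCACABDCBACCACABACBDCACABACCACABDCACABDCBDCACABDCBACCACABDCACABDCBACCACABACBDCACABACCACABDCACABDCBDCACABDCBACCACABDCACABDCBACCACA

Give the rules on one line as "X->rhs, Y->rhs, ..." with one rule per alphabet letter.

A->BDC, B->BAC, C->ACA, D->C

  step 3 ⇒ step 4: BACBDCACAACABDCACABDCBACBDCACABACCACABDCACABDCBACBDCACAACABDCACABDCBACBDCACAACABDCACABDC ⇒ BAC·BDC·ACA·BAC·C·ACA·BDC·ACA·BDC·BDC·ACA·BDC·BAC·C·ACA·BDC·ACA·BDC·BAC·C·ACA·BAC·BDC·ACA·BAC·C·ACA·BDC·ACA·BDC·BAC·BDC·ACA·ACA·BDC·ACA·BDC·BAC·C·ACA·BDC·ACA·BDC·BAC·C·ACA·BAC·BDC·ACA·BAC·C·ACA·BDC·ACA·BDC·BDC·ACA·BDC·BAC·C·ACA·BDC·ACA·BDC·BAC·C·ACA·BAC·BDC·ACA·BAC·C·ACA·BDC·ACA·BDC·BDC·ACA·BDC·BAC·C·ACA·BDC·ACA·BDC·BAC·C·ACA
    A ↦ BDC
    B ↦ BAC
    C ↦ ACA
    D ↦ C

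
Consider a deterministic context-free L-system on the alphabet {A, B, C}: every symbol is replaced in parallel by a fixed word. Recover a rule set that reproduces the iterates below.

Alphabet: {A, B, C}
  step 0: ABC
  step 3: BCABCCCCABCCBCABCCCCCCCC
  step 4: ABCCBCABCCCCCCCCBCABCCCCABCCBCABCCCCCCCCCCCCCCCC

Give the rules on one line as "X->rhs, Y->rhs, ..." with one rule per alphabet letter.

  step 3 ⇒ step 4: BCABCCCCABCCBCABCCCCCCCC ⇒ AB·CC·BC·AB·CC·CC·CC·CC·BC·AB·CC·CC·AB·CC·BC·AB·CC·CC·CC·CC·CC·CC·CC·CC
    A ↦ BC
    B ↦ AB
    C ↦ CC

A->BC, B->AB, C->CC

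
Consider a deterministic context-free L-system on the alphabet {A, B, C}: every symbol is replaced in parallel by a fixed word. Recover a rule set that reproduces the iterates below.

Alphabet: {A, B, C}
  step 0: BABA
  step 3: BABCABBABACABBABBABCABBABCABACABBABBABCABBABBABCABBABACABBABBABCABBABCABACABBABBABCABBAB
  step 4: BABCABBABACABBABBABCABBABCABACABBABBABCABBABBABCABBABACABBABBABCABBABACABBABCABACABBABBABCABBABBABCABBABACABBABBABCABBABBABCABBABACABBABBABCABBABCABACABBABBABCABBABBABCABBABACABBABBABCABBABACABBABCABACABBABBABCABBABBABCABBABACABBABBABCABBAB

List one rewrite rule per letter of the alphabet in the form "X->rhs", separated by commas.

  step 3 ⇒ step 4: BABCABBABACABBABBABCABBABCABACABBABBABCABBABBABCABBABACABBABBABCABBABCABACABBABBABCABBAB ⇒ BAB·CAB·BAB·A·CAB·BAB·BAB·CAB·BAB·CAB·A·CAB·BAB·BAB·CAB·BAB·BAB·CAB·BAB·A·CAB·BAB·BAB·CAB·BAB·A·CAB·BAB·CAB·A·CAB·BAB·BAB·CAB·BAB·BAB·CAB·BAB·A·CAB·BAB·BAB·CAB·BAB·BAB·CAB·BAB·A·CAB·BAB·BAB·CAB·BAB·CAB·A·CAB·BAB·BAB·CAB·BAB·BAB·CAB·BAB·A·CAB·BAB·BAB·CAB·BAB·A·CAB·BAB·CAB·A·CAB·BAB·BAB·CAB·BAB·BAB·CAB·BAB·A·CAB·BAB·BAB·CAB·BAB
    A ↦ CAB
    B ↦ BAB
    C ↦ A

A->CAB, B->BAB, C->A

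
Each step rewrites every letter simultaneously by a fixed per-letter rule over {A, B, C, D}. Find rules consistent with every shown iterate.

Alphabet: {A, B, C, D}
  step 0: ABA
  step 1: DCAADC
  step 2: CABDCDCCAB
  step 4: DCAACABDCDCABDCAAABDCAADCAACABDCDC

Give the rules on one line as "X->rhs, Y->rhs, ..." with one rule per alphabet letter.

  step 1 ⇒ step 2: DCAADC ⇒ C·AB·DC·DC·C·AB
    A ↦ DC
    C ↦ AB
    D ↦ C
  step 0 ⇒ step 1: ABA ⇒ DC·AA·DC
    B ↦ AA

A->DC, B->AA, C->AB, D->C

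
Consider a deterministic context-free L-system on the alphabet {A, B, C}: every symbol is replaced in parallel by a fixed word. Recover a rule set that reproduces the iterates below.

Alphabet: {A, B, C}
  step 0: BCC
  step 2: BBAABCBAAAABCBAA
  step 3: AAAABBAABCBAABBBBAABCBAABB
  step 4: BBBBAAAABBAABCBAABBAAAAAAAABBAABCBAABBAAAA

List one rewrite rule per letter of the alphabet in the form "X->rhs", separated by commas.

A->B, B->AA, C->BCB

  step 3 ⇒ step 4: AAAABBAABCBAABBBBAABCBAABB ⇒ B·B·B·B·AA·AA·B·B·AA·BCB·AA·B·B·AA·AA·AA·AA·B·B·AA·BCB·AA·B·B·AA·AA
    A ↦ B
    B ↦ AA
    C ↦ BCB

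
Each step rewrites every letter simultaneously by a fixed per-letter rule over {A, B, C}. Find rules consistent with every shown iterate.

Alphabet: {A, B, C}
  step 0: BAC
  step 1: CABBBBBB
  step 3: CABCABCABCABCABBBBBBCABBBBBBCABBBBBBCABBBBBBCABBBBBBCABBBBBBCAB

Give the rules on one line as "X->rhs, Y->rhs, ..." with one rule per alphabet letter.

  step 0 ⇒ step 1: BAC ⇒ CAB·BB·BBB
    A ↦ BB
    B ↦ CAB
    C ↦ BBB

A->BB, B->CAB, C->BBB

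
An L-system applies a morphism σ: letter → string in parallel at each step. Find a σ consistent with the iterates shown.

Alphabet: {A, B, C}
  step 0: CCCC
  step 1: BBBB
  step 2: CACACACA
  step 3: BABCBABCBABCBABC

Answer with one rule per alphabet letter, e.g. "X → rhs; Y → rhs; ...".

  step 2 ⇒ step 3: CACACACA ⇒ B·ABC·B·ABC·B·ABC·B·ABC
    A ↦ ABC
    C ↦ B
  step 1 ⇒ step 2: BBBB ⇒ CA·CA·CA·CA
    B ↦ CA

A->ABC, B->CA, C->B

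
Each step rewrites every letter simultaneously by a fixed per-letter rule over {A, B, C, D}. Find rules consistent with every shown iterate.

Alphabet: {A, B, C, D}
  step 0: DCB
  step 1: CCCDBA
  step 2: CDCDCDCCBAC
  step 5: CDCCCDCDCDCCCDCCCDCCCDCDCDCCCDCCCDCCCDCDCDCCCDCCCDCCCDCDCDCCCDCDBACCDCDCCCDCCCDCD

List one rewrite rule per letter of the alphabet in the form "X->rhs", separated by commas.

A->C, B->BA, C->CD, D->CC

  step 1 ⇒ step 2: CCCDBA ⇒ CD·CD·CD·CC·BA·C
    A ↦ C
    B ↦ BA
    C ↦ CD
    D ↦ CC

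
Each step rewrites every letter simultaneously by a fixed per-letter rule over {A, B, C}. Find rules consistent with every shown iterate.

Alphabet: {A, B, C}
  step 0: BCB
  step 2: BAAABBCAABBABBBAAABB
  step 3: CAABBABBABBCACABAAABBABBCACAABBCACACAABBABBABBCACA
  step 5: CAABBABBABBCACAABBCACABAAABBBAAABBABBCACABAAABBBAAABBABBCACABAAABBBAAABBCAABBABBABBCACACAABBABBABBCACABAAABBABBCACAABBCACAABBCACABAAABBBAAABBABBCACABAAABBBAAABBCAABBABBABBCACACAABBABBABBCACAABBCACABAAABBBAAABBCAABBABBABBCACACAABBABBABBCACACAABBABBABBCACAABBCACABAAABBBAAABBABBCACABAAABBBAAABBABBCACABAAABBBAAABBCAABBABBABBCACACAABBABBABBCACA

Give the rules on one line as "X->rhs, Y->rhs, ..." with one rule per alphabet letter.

A->ABB, B->CA, C->BAA

  step 2 ⇒ step 3: BAAABBCAABBABBBAAABB ⇒ CA·ABB·ABB·ABB·CA·CA·BAA·ABB·ABB·CA·CA·ABB·CA·CA·CA·ABB·ABB·ABB·CA·CA
    A ↦ ABB
    B ↦ CA
    C ↦ BAA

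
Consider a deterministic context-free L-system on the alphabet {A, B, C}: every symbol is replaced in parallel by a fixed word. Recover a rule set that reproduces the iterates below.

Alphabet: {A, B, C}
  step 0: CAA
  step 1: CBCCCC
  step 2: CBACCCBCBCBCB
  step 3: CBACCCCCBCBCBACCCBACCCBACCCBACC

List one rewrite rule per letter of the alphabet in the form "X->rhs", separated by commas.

  step 2 ⇒ step 3: CBACCCBCBCBCB ⇒ CB·ACC·CC·CB·CB·CB·ACC·CB·ACC·CB·ACC·CB·ACC
    A ↦ CC
    B ↦ ACC
    C ↦ CB

A->CC, B->ACC, C->CB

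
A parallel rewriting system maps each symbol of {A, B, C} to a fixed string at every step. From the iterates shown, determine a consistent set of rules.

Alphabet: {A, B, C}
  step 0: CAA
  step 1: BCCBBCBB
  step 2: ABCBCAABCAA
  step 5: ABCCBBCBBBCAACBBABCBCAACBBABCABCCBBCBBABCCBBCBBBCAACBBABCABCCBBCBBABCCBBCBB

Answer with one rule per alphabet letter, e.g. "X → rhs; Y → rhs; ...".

  step 1 ⇒ step 2: BCCBBCBB ⇒ A·BC·BC·A·A·BC·A·A
    B ↦ A
    C ↦ BC
  step 0 ⇒ step 1: CAA ⇒ BC·CBB·CBB
    A ↦ CBB

A->CBB, B->A, C->BC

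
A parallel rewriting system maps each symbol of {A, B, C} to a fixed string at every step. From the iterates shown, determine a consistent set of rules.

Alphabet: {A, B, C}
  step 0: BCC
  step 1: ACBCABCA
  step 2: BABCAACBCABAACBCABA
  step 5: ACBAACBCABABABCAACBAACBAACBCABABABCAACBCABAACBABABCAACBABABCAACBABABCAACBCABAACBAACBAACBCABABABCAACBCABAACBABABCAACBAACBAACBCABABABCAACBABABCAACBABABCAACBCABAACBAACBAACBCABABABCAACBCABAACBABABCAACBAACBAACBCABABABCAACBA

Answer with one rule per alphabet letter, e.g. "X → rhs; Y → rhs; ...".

A->BA, B->AC, C->BCA

  step 1 ⇒ step 2: ACBCABCA ⇒ BA·BCA·AC·BCA·BA·AC·BCA·BA
    A ↦ BA
    B ↦ AC
    C ↦ BCA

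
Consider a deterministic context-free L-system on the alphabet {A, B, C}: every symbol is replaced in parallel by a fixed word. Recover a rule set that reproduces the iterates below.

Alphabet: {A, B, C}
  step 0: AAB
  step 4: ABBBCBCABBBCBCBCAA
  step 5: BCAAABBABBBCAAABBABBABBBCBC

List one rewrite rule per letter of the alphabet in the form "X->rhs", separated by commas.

  step 4 ⇒ step 5: ABBBCBCABBBCBCBCAA ⇒ BC·A·A·A·BB·A·BB·BC·A·A·A·BB·A·BB·A·BB·BC·BC
    A ↦ BC
    B ↦ A
    C ↦ BB

A->BC, B->A, C->BB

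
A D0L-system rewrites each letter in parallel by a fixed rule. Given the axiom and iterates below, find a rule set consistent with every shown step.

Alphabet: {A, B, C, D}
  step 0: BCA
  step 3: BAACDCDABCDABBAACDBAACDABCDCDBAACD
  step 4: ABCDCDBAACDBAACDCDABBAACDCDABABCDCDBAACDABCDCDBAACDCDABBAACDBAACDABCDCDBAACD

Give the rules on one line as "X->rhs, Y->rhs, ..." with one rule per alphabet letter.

  step 3 ⇒ step 4: BAACDCDABCDABBAACDBAACDABCDCDBAACD ⇒ AB·CD·CD·BAA·CD·BAA·CD·CD·AB·BAA·CD·CD·AB·AB·CD·CD·BAA·CD·AB·CD·CD·BAA·CD·CD·AB·BAA·CD·BAA·CD·AB·CD·CD·BAA·CD
    A ↦ CD
    B ↦ AB
    C ↦ BAA
    D ↦ CD

A->CD, B->AB, C->BAA, D->CD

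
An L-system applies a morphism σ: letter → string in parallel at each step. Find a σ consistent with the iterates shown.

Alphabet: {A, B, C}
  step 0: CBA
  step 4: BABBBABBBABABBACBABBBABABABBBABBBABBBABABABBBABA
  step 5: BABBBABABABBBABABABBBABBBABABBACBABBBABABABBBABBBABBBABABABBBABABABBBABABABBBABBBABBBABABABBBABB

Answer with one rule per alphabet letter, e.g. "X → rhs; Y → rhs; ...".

  step 4 ⇒ step 5: BABBBABBBABABBACBABBBABABABBBABBBABBBABABABBBABA ⇒ BA·BB·BA·BA·BA·BB·BA·BA·BA·BB·BA·BB·BA·BA·BB·AC·BA·BB·BA·BA·BA·BB·BA·BB·BA·BB·BA·BA·BA·BB·BA·BA·BA·BB·BA·BA·BA·BB·BA·BB·BA·BB·BA·BA·BA·BB·BA·BB
    A ↦ BB
    B ↦ BA
    C ↦ AC

A->BB, B->BA, C->AC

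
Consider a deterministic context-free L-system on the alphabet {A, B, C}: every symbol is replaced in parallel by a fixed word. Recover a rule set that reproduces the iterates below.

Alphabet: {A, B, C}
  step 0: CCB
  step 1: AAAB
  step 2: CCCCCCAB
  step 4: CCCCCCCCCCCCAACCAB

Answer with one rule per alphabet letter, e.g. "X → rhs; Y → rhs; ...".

  step 1 ⇒ step 2: AAAB ⇒ CC·CC·CC·AB
    A ↦ CC
    B ↦ AB
  step 0 ⇒ step 1: CCB ⇒ A·A·AB
    C ↦ A

A->CC, B->AB, C->A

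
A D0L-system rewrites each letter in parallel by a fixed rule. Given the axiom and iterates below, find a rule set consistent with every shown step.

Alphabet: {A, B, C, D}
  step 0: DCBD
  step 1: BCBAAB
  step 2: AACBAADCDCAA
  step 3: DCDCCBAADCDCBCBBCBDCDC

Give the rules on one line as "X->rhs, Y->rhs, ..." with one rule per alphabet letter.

  step 2 ⇒ step 3: AACBAADCDCAA ⇒ DC·DC·CB·AA·DC·DC·B·CB·B·CB·DC·DC
    A ↦ DC
    B ↦ AA
    C ↦ CB
    D ↦ B

A->DC, B->AA, C->CB, D->B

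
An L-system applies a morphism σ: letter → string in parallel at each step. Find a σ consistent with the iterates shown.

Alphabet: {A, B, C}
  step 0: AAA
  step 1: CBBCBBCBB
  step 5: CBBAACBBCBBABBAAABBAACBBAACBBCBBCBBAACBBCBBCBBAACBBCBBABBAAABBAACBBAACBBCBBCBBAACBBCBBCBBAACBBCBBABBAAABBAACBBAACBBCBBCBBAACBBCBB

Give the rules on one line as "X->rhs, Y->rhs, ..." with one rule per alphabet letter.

  step 0 ⇒ step 1: AAA ⇒ CBB·CBB·CBB
    A ↦ CBB
    B ↦ A  (constrained at step 1)
    C ↦ ABB  (constrained at step 1)

A->CBB, B->A, C->ABB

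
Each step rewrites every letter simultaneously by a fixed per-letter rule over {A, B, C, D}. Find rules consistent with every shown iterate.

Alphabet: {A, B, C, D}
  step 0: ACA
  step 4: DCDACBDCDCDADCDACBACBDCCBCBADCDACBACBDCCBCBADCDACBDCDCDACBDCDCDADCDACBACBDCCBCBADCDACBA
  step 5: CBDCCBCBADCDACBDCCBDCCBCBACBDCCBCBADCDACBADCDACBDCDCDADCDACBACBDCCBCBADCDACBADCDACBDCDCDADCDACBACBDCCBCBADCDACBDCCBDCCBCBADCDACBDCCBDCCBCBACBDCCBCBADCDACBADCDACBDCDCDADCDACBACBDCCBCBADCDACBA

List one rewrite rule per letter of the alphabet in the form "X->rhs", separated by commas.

A->CBA, B->DA, C->DC, D->CB

  step 4 ⇒ step 5: DCDACBDCDCDADCDACBACBDCCBCBADCDACBACBDCCBCBADCDACBDCDCDACBDCDCDADCDACBACBDCCBCBADCDACBA ⇒ CB·DC·CB·CBA·DC·DA·CB·DC·CB·DC·CB·CBA·CB·DC·CB·CBA·DC·DA·CBA·DC·DA·CB·DC·DC·DA·DC·DA·CBA·CB·DC·CB·CBA·DC·DA·CBA·DC·DA·CB·DC·DC·DA·DC·DA·CBA·CB·DC·CB·CBA·DC·DA·CB·DC·CB·DC·CB·CBA·DC·DA·CB·DC·CB·DC·CB·CBA·CB·DC·CB·CBA·DC·DA·CBA·DC·DA·CB·DC·DC·DA·DC·DA·CBA·CB·DC·CB·CBA·DC·DA·CBA
    A ↦ CBA
    B ↦ DA
    C ↦ DC
    D ↦ CB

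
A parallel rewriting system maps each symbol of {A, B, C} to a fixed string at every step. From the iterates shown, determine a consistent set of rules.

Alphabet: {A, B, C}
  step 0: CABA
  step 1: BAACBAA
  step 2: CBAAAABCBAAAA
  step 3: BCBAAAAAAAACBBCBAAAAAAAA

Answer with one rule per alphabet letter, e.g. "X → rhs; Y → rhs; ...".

A->AA, B->CB, C->B

  step 2 ⇒ step 3: CBAAAABCBAAAA ⇒ B·CB·AA·AA·AA·AA·CB·B·CB·AA·AA·AA·AA
    A ↦ AA
    B ↦ CB
    C ↦ B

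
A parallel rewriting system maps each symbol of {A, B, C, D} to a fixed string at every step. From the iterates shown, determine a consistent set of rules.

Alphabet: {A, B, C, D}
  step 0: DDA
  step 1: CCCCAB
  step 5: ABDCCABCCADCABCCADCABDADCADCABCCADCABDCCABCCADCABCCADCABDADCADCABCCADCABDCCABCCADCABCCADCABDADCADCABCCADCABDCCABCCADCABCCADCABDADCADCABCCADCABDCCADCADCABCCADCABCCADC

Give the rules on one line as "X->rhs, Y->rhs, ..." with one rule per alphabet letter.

A->AB, B->D, C->ADC, D->CC

  step 0 ⇒ step 1: DDA ⇒ CC·CC·AB
    A ↦ AB
    D ↦ CC
    B ↦ D  (constrained at step 1)
    C ↦ ADC  (constrained at step 1)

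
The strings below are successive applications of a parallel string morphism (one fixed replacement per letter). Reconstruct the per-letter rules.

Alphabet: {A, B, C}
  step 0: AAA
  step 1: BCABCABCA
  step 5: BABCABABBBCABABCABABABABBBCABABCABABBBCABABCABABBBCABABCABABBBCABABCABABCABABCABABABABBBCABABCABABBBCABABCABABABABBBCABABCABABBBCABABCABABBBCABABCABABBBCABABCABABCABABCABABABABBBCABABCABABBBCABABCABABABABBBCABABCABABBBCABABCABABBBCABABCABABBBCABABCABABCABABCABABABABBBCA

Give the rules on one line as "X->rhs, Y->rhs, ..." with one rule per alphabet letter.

A->BCA, B->BA, C->BB

  step 0 ⇒ step 1: AAA ⇒ BCA·BCA·BCA
    A ↦ BCA
    B ↦ BA  (constrained at step 1)
    C ↦ BB  (constrained at step 1)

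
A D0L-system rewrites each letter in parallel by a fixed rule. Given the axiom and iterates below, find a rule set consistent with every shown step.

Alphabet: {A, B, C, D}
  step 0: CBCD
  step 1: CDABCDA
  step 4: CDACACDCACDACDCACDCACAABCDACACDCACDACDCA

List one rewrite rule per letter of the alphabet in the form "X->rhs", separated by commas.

A->CA, B->AB, C->CD, D->A

  step 0 ⇒ step 1: CBCD ⇒ CD·AB·CD·A
    B ↦ AB
    C ↦ CD
    D ↦ A
    A ↦ CA  (constrained at step 1)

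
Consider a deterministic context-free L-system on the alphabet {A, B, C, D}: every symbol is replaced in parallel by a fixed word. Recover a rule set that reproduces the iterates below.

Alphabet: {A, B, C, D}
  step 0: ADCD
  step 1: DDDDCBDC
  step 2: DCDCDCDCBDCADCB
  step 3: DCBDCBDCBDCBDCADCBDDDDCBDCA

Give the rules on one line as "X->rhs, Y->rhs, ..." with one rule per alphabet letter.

A->DDD, B->DCA, C->B, D->DC

  step 2 ⇒ step 3: DCDCDCDCBDCADCB ⇒ DC·B·DC·B·DC·B·DC·B·DCA·DC·B·DDD·DC·B·DCA
    A ↦ DDD
    B ↦ DCA
    C ↦ B
    D ↦ DC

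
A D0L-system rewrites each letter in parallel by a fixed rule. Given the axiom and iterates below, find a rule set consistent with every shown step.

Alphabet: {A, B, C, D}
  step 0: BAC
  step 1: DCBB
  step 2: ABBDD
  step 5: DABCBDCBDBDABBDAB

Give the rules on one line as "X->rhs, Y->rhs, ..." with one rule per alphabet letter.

A->CB, B->D, C->B, D->AB

  step 1 ⇒ step 2: DCBB ⇒ AB·B·D·D
    B ↦ D
    C ↦ B
    D ↦ AB
  step 0 ⇒ step 1: BAC ⇒ D·CB·B
    A ↦ CB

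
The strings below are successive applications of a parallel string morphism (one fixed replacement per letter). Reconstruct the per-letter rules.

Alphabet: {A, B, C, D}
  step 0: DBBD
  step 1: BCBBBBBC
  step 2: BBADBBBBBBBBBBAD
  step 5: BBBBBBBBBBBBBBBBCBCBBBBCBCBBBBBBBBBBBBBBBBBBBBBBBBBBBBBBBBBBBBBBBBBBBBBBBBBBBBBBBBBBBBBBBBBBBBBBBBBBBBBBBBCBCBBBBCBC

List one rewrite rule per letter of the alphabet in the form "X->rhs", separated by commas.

A->C, B->BB, C->AD, D->BC

  step 1 ⇒ step 2: BCBBBBBC ⇒ BB·AD·BB·BB·BB·BB·BB·AD
    B ↦ BB
    C ↦ AD
    A ↦ C  (constrained at step 2)
  step 0 ⇒ step 1: DBBD ⇒ BC·BB·BB·BC
    D ↦ BC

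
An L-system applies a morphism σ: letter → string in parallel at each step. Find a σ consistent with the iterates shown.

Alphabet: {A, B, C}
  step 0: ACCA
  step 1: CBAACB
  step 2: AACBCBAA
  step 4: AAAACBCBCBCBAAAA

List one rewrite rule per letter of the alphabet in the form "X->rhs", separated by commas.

A->CB, B->A, C->A

  step 1 ⇒ step 2: CBAACB ⇒ A·A·CB·CB·A·A
    A ↦ CB
    B ↦ A
    C ↦ A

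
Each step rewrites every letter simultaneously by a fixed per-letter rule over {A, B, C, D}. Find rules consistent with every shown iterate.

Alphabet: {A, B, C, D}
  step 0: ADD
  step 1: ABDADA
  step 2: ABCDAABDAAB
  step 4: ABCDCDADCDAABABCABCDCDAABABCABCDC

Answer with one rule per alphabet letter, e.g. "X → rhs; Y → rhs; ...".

  step 1 ⇒ step 2: ABDADA ⇒ AB·C·DA·AB·DA·AB
    A ↦ AB
    B ↦ C
    D ↦ DA
    C ↦ DC  (constrained at step 2)

A->AB, B->C, C->DC, D->DA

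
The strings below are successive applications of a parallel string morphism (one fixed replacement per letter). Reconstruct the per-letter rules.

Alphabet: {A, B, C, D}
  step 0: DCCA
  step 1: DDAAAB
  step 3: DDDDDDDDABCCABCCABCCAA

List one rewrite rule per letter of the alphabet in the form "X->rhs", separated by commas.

A->AB, B->CC, C->A, D->DD

  step 0 ⇒ step 1: DCCA ⇒ DD·A·A·AB
    A ↦ AB
    C ↦ A
    D ↦ DD
    B ↦ CC  (constrained at step 1)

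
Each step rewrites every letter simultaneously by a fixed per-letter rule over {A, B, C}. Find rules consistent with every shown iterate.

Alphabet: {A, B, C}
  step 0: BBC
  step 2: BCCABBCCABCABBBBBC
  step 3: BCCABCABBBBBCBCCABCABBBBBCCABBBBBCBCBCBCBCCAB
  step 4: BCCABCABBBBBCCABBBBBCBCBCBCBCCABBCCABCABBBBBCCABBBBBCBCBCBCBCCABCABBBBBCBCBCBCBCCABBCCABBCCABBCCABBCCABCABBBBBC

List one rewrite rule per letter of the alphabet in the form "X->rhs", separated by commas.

  step 3 ⇒ step 4: BCCABCABBBBBCBCCABCABBBBBCCABBBBBCBCBCBCBCCAB ⇒ BC·CAB·CAB·BBB·BC·CAB·BBB·BC·BC·BC·BC·BC·CAB·BC·CAB·CAB·BBB·BC·CAB·BBB·BC·BC·BC·BC·BC·CAB·CAB·BBB·BC·BC·BC·BC·BC·CAB·BC·CAB·BC·CAB·BC·CAB·BC·CAB·CAB·BBB·BC
    A ↦ BBB
    B ↦ BC
    C ↦ CAB

A->BBB, B->BC, C->CAB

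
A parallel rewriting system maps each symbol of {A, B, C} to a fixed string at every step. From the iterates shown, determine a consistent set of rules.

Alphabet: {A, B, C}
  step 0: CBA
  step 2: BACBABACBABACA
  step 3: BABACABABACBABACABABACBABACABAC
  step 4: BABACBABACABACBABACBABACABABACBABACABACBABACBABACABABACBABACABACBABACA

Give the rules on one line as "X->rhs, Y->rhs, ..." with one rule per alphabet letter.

A->BAC, B->BA, C->A

  step 3 ⇒ step 4: BABACABABACBABACABABACBABACABAC ⇒ BA·BAC·BA·BAC·A·BAC·BA·BAC·BA·BAC·A·BA·BAC·BA·BAC·A·BAC·BA·BAC·BA·BAC·A·BA·BAC·BA·BAC·A·BAC·BA·BAC·A
    A ↦ BAC
    B ↦ BA
    C ↦ A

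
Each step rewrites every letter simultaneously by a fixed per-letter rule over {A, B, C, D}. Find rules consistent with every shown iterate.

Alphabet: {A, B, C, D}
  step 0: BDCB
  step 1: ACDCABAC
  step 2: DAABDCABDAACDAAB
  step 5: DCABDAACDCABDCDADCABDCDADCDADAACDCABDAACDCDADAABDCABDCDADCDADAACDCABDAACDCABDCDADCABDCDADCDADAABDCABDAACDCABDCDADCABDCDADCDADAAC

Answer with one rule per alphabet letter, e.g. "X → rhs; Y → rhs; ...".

  step 1 ⇒ step 2: ACDCABAC ⇒ DA·AB·DC·AB·DA·AC·DA·AB
    A ↦ DA
    B ↦ AC
    C ↦ AB
    D ↦ DC

A->DA, B->AC, C->AB, D->DC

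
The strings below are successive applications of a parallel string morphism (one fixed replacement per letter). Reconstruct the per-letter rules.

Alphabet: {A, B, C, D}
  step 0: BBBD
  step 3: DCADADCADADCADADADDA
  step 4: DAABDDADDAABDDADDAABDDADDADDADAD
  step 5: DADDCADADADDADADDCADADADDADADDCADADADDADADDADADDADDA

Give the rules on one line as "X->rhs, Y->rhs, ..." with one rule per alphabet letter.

A->D, B->CA, C->AB, D->DA

  step 4 ⇒ step 5: DAABDDADDAABDDADDAABDDADDADDADAD ⇒ DA·D·D·CA·DA·DA·D·DA·DA·D·D·CA·DA·DA·D·DA·DA·D·D·CA·DA·DA·D·DA·DA·D·DA·DA·D·DA·D·DA
    A ↦ D
    B ↦ CA
    D ↦ DA
  step 3 ⇒ step 4: DCADADCADADCADADADDA ⇒ DA·AB·D·DA·D·DA·AB·D·DA·D·DA·AB·D·DA·D·DA·D·DA·DA·D
    C ↦ AB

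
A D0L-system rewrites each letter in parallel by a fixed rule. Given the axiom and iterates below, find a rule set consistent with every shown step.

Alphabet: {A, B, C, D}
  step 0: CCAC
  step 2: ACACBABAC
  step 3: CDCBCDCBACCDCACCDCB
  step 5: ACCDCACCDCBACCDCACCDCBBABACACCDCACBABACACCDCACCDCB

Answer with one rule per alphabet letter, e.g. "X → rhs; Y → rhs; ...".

  step 2 ⇒ step 3: ACACBABAC ⇒ CDC·B·CDC·B·AC·CDC·AC·CDC·B
    A ↦ CDC
    B ↦ AC
    C ↦ B
    D ↦ A  (constrained at step 3)

A->CDC, B->AC, C->B, D->A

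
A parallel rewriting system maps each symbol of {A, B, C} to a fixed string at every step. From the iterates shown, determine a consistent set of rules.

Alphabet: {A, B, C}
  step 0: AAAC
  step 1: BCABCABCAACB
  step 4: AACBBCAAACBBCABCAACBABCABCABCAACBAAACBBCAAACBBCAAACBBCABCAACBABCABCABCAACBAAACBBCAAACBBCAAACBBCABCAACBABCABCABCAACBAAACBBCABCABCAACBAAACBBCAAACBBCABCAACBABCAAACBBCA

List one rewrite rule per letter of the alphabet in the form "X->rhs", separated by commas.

A->BCA, B->A, C->ACB

  step 0 ⇒ step 1: AAAC ⇒ BCA·BCA·BCA·ACB
    A ↦ BCA
    C ↦ ACB
    B ↦ A  (constrained at step 1)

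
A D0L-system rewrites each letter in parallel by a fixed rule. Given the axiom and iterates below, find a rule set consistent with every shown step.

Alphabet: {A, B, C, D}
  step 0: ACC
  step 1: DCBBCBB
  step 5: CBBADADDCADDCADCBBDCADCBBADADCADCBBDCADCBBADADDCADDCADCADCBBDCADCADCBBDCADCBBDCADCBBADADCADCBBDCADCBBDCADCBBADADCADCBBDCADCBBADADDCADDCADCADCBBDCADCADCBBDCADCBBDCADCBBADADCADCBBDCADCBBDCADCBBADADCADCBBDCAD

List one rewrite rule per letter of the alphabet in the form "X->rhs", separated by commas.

  step 0 ⇒ step 1: ACC ⇒ D·CBB·CBB
    A ↦ D
    C ↦ CBB
    B ↦ AD  (constrained at step 1)
    D ↦ CAD  (constrained at step 1)

A->D, B->AD, C->CBB, D->CAD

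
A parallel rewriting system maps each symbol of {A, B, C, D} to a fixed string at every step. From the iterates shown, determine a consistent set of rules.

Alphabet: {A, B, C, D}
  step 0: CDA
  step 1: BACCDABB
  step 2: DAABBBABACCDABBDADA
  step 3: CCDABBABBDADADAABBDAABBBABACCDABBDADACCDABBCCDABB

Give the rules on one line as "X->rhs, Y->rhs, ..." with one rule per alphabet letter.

  step 2 ⇒ step 3: DAABBBABACCDABBDADA ⇒ CCD·ABB·ABB·DA·DA·DA·ABB·DA·ABB·BA·BA·CCD·ABB·DA·DA·CCD·ABB·CCD·ABB
    A ↦ ABB
    B ↦ DA
    C ↦ BA
    D ↦ CCD

A->ABB, B->DA, C->BA, D->CCD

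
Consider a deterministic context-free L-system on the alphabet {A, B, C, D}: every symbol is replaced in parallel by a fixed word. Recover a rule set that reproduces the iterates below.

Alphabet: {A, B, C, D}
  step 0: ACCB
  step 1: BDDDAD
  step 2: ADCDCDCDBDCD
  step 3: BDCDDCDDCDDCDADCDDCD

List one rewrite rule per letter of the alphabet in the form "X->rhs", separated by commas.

A->BD, B->AD, C->D, D->CD

  step 2 ⇒ step 3: ADCDCDCDBDCD ⇒ BD·CD·D·CD·D·CD·D·CD·AD·CD·D·CD
    A ↦ BD
    B ↦ AD
    C ↦ D
    D ↦ CD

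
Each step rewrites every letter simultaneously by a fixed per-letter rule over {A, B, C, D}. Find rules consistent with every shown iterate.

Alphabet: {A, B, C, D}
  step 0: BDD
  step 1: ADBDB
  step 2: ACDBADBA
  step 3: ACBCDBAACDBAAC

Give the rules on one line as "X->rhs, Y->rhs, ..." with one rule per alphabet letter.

  step 2 ⇒ step 3: ACDBADBA ⇒ AC·BC·DB·A·AC·DB·A·AC
    A ↦ AC
    B ↦ A
    C ↦ BC
    D ↦ DB

A->AC, B->A, C->BC, D->DB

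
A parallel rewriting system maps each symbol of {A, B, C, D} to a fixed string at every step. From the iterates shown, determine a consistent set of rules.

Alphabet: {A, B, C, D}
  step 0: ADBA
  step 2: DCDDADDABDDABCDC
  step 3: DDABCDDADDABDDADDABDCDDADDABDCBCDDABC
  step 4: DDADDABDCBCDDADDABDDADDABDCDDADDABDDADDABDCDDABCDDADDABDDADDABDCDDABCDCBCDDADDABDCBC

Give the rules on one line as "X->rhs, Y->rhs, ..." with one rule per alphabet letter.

  step 3 ⇒ step 4: DDABCDDADDABDDADDABDCDDADDABDCBCDDABC ⇒ DDA·DDA·B·DC·BC·DDA·DDA·B·DDA·DDA·B·DC·DDA·DDA·B·DDA·DDA·B·DC·DDA·BC·DDA·DDA·B·DDA·DDA·B·DC·DDA·BC·DC·BC·DDA·DDA·B·DC·BC
    A ↦ B
    B ↦ DC
    C ↦ BC
    D ↦ DDA

A->B, B->DC, C->BC, D->DDA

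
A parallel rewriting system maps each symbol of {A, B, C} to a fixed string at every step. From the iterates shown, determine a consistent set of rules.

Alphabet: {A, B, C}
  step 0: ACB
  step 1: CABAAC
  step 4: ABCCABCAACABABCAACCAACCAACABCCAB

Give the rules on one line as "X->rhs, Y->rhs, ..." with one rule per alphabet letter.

A->C, B->AAC, C->AB

  step 0 ⇒ step 1: ACB ⇒ C·AB·AAC
    A ↦ C
    B ↦ AAC
    C ↦ AB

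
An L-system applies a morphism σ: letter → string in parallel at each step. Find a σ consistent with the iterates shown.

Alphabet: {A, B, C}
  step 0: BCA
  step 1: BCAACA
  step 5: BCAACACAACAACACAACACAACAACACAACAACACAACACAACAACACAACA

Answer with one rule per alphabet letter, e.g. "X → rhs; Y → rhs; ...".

A->CA, B->BCA, C->A

  step 0 ⇒ step 1: BCA ⇒ BCA·A·CA
    A ↦ CA
    B ↦ BCA
    C ↦ A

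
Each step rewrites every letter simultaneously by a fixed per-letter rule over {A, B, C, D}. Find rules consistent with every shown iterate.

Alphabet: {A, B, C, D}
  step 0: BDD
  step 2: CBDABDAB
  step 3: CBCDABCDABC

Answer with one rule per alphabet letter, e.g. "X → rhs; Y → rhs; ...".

A->B, B->C, C->CB, D->DA

  step 2 ⇒ step 3: CBDABDAB ⇒ CB·C·DA·B·C·DA·B·C
    A ↦ B
    B ↦ C
    C ↦ CB
    D ↦ DA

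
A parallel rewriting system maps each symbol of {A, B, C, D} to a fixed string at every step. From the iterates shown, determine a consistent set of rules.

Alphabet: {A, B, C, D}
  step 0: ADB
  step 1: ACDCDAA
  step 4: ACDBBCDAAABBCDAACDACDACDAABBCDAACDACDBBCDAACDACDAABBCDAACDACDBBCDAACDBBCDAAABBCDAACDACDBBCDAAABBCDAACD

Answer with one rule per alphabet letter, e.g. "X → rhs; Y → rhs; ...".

  step 0 ⇒ step 1: ADB ⇒ ACD·CDA·A
    A ↦ ACD
    B ↦ A
    D ↦ CDA
    C ↦ BB  (constrained at step 1)

A->ACD, B->A, C->BB, D->CDA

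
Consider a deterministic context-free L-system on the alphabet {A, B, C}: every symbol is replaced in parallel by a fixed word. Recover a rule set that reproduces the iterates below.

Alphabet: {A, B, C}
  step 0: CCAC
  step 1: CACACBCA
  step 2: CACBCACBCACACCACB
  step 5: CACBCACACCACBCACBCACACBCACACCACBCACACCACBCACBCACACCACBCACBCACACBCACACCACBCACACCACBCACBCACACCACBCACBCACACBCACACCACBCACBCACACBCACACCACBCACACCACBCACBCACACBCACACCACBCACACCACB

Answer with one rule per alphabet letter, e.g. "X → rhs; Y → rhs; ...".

  step 1 ⇒ step 2: CACACBCA ⇒ CA·CB·CA·CB·CA·CAC·CA·CB
    A ↦ CB
    B ↦ CAC
    C ↦ CA

A->CB, B->CAC, C->CA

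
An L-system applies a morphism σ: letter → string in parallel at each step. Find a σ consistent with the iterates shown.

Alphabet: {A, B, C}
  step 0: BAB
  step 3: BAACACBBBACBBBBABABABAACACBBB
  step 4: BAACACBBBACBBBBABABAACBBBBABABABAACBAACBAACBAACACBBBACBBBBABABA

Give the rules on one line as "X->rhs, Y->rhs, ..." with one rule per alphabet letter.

A->AC, B->BA, C->BBB

  step 3 ⇒ step 4: BAACACBBBACBBBBABABABAACACBBB ⇒ BA·AC·AC·BBB·AC·BBB·BA·BA·BA·AC·BBB·BA·BA·BA·BA·AC·BA·AC·BA·AC·BA·AC·AC·BBB·AC·BBB·BA·BA·BA
    A ↦ AC
    B ↦ BA
    C ↦ BBB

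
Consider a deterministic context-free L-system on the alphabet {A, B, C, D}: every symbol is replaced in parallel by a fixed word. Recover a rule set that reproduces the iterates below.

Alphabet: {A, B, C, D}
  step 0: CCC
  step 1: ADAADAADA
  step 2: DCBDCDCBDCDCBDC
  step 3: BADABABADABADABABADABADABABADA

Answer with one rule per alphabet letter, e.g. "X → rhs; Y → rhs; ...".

  step 2 ⇒ step 3: DCBDCDCBDCDCBDC ⇒ B·ADA·BA·B·ADA·B·ADA·BA·B·ADA·B·ADA·BA·B·ADA
    B ↦ BA
    C ↦ ADA
    D ↦ B
  step 1 ⇒ step 2: ADAADAADA ⇒ DC·B·DC·DC·B·DC·DC·B·DC
    A ↦ DC

A->DC, B->BA, C->ADA, D->B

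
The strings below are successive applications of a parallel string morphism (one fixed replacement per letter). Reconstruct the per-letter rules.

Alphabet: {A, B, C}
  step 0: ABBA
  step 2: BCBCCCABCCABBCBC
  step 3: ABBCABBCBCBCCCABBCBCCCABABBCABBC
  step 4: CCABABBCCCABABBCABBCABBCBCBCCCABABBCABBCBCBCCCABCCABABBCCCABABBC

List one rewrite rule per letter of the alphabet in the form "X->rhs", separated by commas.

A->CC, B->AB, C->BC

  step 3 ⇒ step 4: ABBCABBCBCBCCCABBCBCCCABABBCABBC ⇒ CC·AB·AB·BC·CC·AB·AB·BC·AB·BC·AB·BC·BC·BC·CC·AB·AB·BC·AB·BC·BC·BC·CC·AB·CC·AB·AB·BC·CC·AB·AB·BC
    A ↦ CC
    B ↦ AB
    C ↦ BC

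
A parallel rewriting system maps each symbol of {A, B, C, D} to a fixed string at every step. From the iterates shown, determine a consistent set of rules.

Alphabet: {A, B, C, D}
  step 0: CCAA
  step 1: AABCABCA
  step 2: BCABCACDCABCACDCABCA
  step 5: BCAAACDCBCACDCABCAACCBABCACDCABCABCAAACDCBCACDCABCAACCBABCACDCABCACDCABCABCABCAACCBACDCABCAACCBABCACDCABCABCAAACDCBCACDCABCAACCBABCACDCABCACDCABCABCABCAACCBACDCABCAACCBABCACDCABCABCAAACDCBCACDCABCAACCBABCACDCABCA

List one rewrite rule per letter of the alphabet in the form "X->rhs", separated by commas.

  step 1 ⇒ step 2: AABCABCA ⇒ BCA·BCA·CDC·A·BCA·CDC·A·BCA
    A ↦ BCA
    B ↦ CDC
    C ↦ A
    D ↦ CCB  (constrained at step 2)

A->BCA, B->CDC, C->A, D->CCB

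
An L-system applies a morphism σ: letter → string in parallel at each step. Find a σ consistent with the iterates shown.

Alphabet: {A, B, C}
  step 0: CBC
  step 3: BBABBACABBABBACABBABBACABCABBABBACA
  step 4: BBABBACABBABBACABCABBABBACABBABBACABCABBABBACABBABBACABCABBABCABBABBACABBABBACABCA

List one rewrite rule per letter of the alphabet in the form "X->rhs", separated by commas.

  step 3 ⇒ step 4: BBABBACABBABBACABBABBACABCABBABBACA ⇒ BBA·BBA·CA·BBA·BBA·CA·B·CA·BBA·BBA·CA·BBA·BBA·CA·B·CA·BBA·BBA·CA·BBA·BBA·CA·B·CA·BBA·B·CA·BBA·BBA·CA·BBA·BBA·CA·B·CA
    A ↦ CA
    B ↦ BBA
    C ↦ B

A->CA, B->BBA, C->B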